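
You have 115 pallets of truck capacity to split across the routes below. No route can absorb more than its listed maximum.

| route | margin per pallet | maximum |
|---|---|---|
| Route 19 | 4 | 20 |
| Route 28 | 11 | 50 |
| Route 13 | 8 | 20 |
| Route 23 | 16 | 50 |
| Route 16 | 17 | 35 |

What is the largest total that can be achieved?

Highest margin per pallet first: Route 16 17 > Route 23 16 > Route 28 11 > Route 13 8 > Route 19 4.
Route 16: +35 to 35 (cap) → 80 left.
Give Route 23 50 to hit its cap of 50 → 30 left.
Only 30 left; Route 28 takes them to reach 30.
Total = 11×30 + 16×50 + 17×35 = 1725.

1725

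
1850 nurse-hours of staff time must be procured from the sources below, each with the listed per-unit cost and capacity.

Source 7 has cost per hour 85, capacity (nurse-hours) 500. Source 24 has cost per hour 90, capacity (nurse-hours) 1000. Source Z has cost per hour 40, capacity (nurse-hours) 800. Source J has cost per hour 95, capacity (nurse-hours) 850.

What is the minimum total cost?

Fill from the cheapest source first.
Take 800 from Source Z at 40 ; need 1050 more.
Source 7 at 85: take all 500 nurse-hours ; 550 still needed.
Source 24 (90): take the remaining 550 ; done.
Source J: unused.
Cost = 800×40 + 500×85 + 550×90 = 124000.

124000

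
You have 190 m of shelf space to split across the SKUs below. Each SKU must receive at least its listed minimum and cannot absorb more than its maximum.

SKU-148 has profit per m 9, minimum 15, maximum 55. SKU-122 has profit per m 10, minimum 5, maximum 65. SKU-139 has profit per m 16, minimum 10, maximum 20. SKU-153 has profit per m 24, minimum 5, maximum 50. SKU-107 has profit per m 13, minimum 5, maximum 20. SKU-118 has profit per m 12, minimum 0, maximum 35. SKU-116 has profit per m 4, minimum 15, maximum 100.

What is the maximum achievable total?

2745

Meeting every minimum uses 15+5+10+5+5+0+15 = 55 m, leaving 135.
Highest profit per m first: SKU-153 24 > SKU-139 16 > SKU-107 13 > SKU-118 12 > SKU-122 10 > SKU-148 9 > SKU-116 4.
SKU-153 takes 45 more to reach its cap of 50 — 90 left.
SKU-139: +10 to 20 (cap) — 80 left.
SKU-107: +15 to 20 (cap) — 65 left.
SKU-118 takes 35 more to reach its cap of 35 — 30 left.
SKU-122 has room for 60 more but only 30 remain, so it gets 35.
Total = 9×15 + 10×35 + 16×20 + 24×50 + 13×20 + 12×35 + 4×15 = 2745.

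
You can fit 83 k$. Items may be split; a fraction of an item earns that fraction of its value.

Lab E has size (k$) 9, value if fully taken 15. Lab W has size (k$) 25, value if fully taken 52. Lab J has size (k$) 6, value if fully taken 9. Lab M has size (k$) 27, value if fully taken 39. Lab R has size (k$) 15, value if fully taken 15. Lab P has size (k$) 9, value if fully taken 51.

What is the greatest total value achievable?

173

Best value per unit of size first: Lab P 51/9≈5.67, Lab W 52/25≈2.08, Lab E 15/9≈1.67, Lab J 9/6≈1.5, Lab M 39/27≈1.44, Lab R 15/15≈1.
Take all of Lab P (9 k$, value 51) → 74 k$ left.
All 25 k$ of Lab W fit (value 52) → 49 remain.
Lab E: take in full, 9 k$ for value 15 → 40 left.
All 6 k$ of Lab J fit (value 9) → 34 remain.
Lab M: take in full, 27 k$ for value 39 → 7 left.
Fill the last 7 k$ with part of Lab R: 7/15 of it earns 7.
Total value = 173.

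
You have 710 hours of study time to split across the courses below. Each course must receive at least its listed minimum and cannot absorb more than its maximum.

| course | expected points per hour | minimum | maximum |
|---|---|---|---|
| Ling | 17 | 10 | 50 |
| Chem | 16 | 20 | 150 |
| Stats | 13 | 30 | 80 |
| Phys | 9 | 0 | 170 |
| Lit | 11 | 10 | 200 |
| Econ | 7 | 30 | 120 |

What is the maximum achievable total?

8440

Meeting every minimum uses 10+20+30+0+10+30 = 100 hours, leaving 610.
Rank by expected points per hour: Ling 17 > Chem 16 > Stats 13 > Lit 11 > Phys 9 > Econ 7.
Give Ling 40 more to hit its cap of 50 — 570 left.
Chem takes 130 more to reach its cap of 150 — 440 left.
Give Stats 50 more to hit its cap of 80 — 390 left.
Lit takes 190 more to reach its cap of 200 — 200 left.
Phys: +170 to 170 (cap) — 30 left.
Econ has room for 90 more but only 30 remain, so it gets 60.
Total = 17×50 + 16×150 + 13×80 + 9×170 + 11×200 + 7×60 = 8440.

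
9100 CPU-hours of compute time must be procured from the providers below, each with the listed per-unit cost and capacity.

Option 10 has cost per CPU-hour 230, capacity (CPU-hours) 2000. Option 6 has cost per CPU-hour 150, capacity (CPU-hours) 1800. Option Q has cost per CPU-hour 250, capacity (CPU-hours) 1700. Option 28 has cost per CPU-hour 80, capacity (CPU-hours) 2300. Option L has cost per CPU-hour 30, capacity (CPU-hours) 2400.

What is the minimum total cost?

1136000

Cheapest first:
Option L (30): use full 2400 → 6700 CPU-hours to go.
Option 28 (80): use full 2300 → 4400 CPU-hours to go.
Option 6 (150): use full 1800 → 2600 CPU-hours to go.
Option 10 (230): use full 2000 → 600 CPU-hours to go.
Option Q (250): take the remaining 600 → done.
Cost = 2400×30 + 2300×80 + 1800×150 + 2000×230 + 600×250 = 1136000.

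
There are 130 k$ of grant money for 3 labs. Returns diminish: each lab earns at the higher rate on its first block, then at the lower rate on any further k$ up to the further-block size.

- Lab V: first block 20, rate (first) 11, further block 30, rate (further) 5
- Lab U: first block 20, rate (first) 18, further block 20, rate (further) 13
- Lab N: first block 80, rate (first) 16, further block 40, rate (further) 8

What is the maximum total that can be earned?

Treat each block as its own option and order by rate: Lab U/T1 18 > Lab N/T1 16 > Lab U/T2 13 > Lab V/T1 11 > Lab N/T2 8 > Lab V/T2 5.
Lab U T1 at 18: fill all 20 → 110 left.
Lab N T1 at 16: fill all 80 → 30 left.
Lab U T2 at 13: fill all 20 → 10 left.
10 remain; put them into Lab V T1 at 11.
Total = 18×20 + 16×80 + 13×20 + 11×10 = 2010.

2010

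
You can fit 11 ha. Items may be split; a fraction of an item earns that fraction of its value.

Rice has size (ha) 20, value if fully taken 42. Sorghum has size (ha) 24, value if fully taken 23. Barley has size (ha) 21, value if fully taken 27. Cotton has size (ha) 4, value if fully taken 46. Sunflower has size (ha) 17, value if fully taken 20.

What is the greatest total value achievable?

60.7

Best value per unit of size first: Cotton 46/4≈11.5, Rice 42/20≈2.1, Barley 27/21≈1.29, Sunflower 20/17≈1.18, Sorghum 23/24≈0.958.
Take all of Cotton (4 ha, value 46) → 7 ha left.
Only 7 ha remain; take 7/20 of Rice for value 42×7/20 = 14.7.
Total value = 60.7.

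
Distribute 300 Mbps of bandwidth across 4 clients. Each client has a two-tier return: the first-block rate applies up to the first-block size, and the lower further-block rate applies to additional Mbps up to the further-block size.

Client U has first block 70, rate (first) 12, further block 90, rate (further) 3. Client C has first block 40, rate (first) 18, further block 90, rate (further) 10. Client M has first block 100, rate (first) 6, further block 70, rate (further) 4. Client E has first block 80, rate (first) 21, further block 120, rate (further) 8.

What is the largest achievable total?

Rank every tier by rate: Client E/first 21 > Client C/first 18 > Client U/first 12 > Client C/second 10 > Client E/second 8 > Client M/first 6 > Client M/second 4 > Client U/second 3.
Client E/first (21): +80 ; 220 left.
Client C first at 18: fill all 40 ; 180 left.
Client U first at 12: fill all 70 ; 110 left.
Fill Client C second block (90 at 10) ; 20 left.
20 remain; put them into Client E second at 8.
Total = 21×80 + 18×40 + 12×70 + 10×90 + 8×20 = 4300.

4300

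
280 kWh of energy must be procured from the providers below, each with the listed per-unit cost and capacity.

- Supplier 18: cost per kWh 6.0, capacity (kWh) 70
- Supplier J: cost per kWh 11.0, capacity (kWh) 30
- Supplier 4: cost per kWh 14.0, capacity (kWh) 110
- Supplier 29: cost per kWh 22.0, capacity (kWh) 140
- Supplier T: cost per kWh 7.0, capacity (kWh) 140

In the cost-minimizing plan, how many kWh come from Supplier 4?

Cheapest first:
Supplier 18 (6.0): use full 70 → 210 kWh to go.
Supplier T at 7.0: take all 140 kWh → 70 still needed.
Supplier J (11.0): use full 30 → 40 kWh to go.
Supplier 4 at 14.0: take 40 of its 110 → requirement met.
Supplier 29: unused.

40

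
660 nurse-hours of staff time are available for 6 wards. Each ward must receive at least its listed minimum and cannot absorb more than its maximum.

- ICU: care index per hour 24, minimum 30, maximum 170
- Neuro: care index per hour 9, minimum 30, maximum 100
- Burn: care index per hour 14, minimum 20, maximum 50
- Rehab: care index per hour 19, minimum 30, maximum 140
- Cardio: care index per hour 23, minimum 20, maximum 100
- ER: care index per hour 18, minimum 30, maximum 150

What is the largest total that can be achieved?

12890

Meeting every minimum uses 30+30+20+30+20+30 = 160 nurse-hours, leaving 500.
Order the wards by care index per hour: ICU 24 > Cardio 23 > Rehab 19 > ER 18 > Burn 14 > Neuro 9.
Give ICU 140 more to hit its cap of 170 → 360 left.
Cardio takes 80 more to reach its cap of 100 → 280 left.
Rehab takes 110 more to reach its cap of 140 → 170 left.
ER takes 120 more to reach its cap of 150 → 50 left.
Burn takes 30 more to reach its cap of 50 → 20 left.
Neuro has room for 70 more but only 20 remain, so it gets 50.
Total = 24×170 + 9×50 + 14×50 + 19×140 + 23×100 + 18×150 = 12890.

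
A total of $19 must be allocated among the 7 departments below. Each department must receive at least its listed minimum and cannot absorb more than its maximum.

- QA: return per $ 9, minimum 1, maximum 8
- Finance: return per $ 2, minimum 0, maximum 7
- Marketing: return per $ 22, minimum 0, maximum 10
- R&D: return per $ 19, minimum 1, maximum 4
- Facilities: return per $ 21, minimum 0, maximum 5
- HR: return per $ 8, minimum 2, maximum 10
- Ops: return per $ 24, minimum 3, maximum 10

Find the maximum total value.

394

Meeting every minimum uses 1+0+0+1+0+2+3 = 7 $, leaving 12.
Rank by return per $: Ops 24 > Marketing 22 > Facilities 21 > R&D 19 > QA 9 > HR 8 > Finance 2.
Ops: +7 to 10 (cap) ; 5 left.
Marketing has room for 10 more but only 5 remain, so it gets 5.
Total = 9×1 + 22×5 + 19×1 + 8×2 + 24×10 = 394.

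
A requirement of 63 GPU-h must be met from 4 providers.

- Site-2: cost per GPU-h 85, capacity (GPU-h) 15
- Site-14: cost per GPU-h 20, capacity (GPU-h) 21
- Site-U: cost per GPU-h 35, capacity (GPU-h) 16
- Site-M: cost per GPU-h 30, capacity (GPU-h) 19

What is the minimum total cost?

Use providers in increasing cost order.
Site-14 (20): use full 21 ; 42 GPU-h to go.
Take 19 from Site-M at 30 ; need 23 more.
Take 16 from Site-U at 35 ; need 7 more.
Site-2 at 85: take 7 of its 15 ; requirement met.
Cost = 21×20 + 19×30 + 16×35 + 7×85 = 2145.

2145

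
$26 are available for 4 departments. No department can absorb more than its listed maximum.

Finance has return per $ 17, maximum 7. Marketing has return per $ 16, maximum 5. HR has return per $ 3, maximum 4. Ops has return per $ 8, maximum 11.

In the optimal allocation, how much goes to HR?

3

Highest return per $ first: Finance 17 > Marketing 16 > Ops 8 > HR 3.
Finance takes 7 to reach its cap of 7 ; 19 left.
Give Marketing 5 to hit its cap of 5 ; 14 left.
Ops takes 11 to reach its cap of 11 ; 3 left.
Only 3 left; HR takes them to reach 3.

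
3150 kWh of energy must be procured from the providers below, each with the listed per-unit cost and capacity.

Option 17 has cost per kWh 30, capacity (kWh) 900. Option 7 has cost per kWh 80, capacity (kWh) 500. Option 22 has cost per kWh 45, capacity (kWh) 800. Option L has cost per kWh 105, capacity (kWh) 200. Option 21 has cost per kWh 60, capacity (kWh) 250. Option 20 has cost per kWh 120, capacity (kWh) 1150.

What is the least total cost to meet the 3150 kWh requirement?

Use providers in increasing cost order.
Option 17 (30): use full 900 — 2250 kWh to go.
Option 22 at 45: take all 800 kWh — 1450 still needed.
Option 21 at 60: take all 250 kWh — 1200 still needed.
Option 7 (80): use full 500 — 700 kWh to go.
Option L (105): use full 200 — 500 kWh to go.
Option 20 (120): take the remaining 500 — done.
Cost = 900×30 + 800×45 + 250×60 + 500×80 + 200×105 + 500×120 = 199000.

199000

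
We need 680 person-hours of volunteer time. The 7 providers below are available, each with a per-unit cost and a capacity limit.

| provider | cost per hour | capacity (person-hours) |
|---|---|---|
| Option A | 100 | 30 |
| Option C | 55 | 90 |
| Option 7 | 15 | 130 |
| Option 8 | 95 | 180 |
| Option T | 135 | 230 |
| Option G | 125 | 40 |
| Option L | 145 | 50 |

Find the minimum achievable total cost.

Cheapest first:
Take 130 from Option 7 at 15 → need 550 more.
Option C at 55: take all 90 person-hours → 460 still needed.
Option 8 (95): use full 180 → 280 person-hours to go.
Option A (100): use full 30 → 250 person-hours to go.
Take 40 from Option G at 125 → need 210 more.
Take 210 from Option T at 135 to finish.
Option L: unused.
Cost = 130×15 + 90×55 + 180×95 + 30×100 + 40×125 + 210×135 = 60350.

60350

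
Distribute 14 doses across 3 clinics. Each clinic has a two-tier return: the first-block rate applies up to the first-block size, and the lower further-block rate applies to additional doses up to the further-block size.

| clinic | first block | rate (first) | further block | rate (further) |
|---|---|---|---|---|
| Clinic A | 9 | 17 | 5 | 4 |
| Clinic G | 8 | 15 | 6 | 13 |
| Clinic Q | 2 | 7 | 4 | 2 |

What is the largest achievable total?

Rank every tier by rate: Clinic A/T1 17 > Clinic G/T1 15 > Clinic G/T2 13 > Clinic Q/T1 7 > Clinic A/T2 4 > Clinic Q/T2 2.
Clinic A T1 at 17: fill all 9 — 5 left.
Clinic G/T1: +5 of 8 at 15; pool empty.
Total = 17×9 + 15×5 = 228.

228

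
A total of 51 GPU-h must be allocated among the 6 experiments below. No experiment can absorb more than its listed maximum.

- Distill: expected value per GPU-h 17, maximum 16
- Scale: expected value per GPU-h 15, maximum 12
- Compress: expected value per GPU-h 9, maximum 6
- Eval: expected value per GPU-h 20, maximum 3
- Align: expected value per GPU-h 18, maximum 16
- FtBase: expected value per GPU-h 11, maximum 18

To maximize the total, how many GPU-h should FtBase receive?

4

Order the experiments by expected value per GPU-h: Eval 20 > Align 18 > Distill 17 > Scale 15 > FtBase 11 > Compress 9.
Eval: +3 to 3 (cap) → 48 left.
Give Align 16 to hit its cap of 16 → 32 left.
Give Distill 16 to hit its cap of 16 → 16 left.
Scale takes 12 to reach its cap of 12 → 4 left.
FtBase: +4 (room for 18) → 4. Pool exhausted.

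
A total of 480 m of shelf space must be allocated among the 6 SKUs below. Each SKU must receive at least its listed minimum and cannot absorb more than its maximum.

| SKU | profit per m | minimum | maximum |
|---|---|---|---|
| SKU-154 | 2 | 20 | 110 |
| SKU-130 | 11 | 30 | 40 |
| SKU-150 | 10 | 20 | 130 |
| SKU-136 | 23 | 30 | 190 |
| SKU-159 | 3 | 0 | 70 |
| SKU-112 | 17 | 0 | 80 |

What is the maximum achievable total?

7570

Meeting every minimum uses 20+30+20+30+0+0 = 100 m, leaving 380.
Highest profit per m first: SKU-136 23 > SKU-112 17 > SKU-130 11 > SKU-150 10 > SKU-159 3 > SKU-154 2.
Give SKU-136 160 more to hit its cap of 190 — 220 left.
SKU-112 takes 80 more to reach its cap of 80 — 140 left.
SKU-130 takes 10 more to reach its cap of 40 — 130 left.
SKU-150: +110 to 130 (cap) — 20 left.
SKU-159: +20 (room for 70) → 20. Pool exhausted.
Total = 2×20 + 11×40 + 10×130 + 23×190 + 3×20 + 17×80 = 7570.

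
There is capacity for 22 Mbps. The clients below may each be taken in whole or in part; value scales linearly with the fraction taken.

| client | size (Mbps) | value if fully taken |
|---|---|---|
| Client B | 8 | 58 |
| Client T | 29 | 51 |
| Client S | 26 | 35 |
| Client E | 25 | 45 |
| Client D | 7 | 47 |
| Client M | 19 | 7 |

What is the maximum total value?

Best value per unit of size first: Client B 58/8≈7.25, Client D 47/7≈6.71, Client E 45/25≈1.8, Client T 51/29≈1.76, Client S 35/26≈1.35, Client M 7/19≈0.368.
Take all of Client B (8 Mbps, value 58) ; 14 Mbps left.
Take all of Client D (7 Mbps, value 47) ; 7 Mbps left.
Only 7 Mbps remain; take 7/25 of Client E for value 45×7/25 = 12.6.
Total value = 117.6.

117.6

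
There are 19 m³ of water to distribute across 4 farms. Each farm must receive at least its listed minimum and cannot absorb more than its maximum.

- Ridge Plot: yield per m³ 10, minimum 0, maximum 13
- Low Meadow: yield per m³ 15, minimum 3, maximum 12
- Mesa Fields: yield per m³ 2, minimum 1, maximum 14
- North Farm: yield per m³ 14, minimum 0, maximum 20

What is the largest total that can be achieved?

266

Meeting every minimum uses 0+3+1+0 = 4 m³, leaving 15.
Rank by yield per m³: Low Meadow 15 > North Farm 14 > Ridge Plot 10 > Mesa Fields 2.
Low Meadow takes 9 more to reach its cap of 12 ; 6 left.
Only 6 left; North Farm takes them to reach 6.
Total = 15×12 + 2×1 + 14×6 = 266.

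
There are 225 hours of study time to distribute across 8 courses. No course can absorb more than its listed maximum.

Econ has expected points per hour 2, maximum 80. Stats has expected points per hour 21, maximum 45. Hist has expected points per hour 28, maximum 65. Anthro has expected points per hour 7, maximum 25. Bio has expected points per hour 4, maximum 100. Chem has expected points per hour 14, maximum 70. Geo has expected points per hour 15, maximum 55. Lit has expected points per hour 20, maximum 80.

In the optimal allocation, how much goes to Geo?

35

Order the courses by expected points per hour: Hist 28 > Stats 21 > Lit 20 > Geo 15 > Chem 14 > Anthro 7 > Bio 4 > Econ 2.
Give Hist 65 to hit its cap of 65 → 160 left.
Stats takes 45 to reach its cap of 45 → 115 left.
Give Lit 80 to hit its cap of 80 → 35 left.
Geo: +35 (room for 55) → 35. Pool exhausted.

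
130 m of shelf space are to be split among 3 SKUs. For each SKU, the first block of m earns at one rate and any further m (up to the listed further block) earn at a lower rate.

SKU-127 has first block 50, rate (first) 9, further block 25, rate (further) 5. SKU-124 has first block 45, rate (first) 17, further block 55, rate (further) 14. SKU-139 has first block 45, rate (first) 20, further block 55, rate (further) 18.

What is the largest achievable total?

Order all 6 blocks by rate: SKU-139/T1 20 > SKU-139/T2 18 > SKU-124/T1 17 > SKU-124/T2 14 > SKU-127/T1 9 > SKU-127/T2 5.
SKU-139/T1 (20): +45 — 85 left.
SKU-139/T2 (18): +55 — 30 left.
SKU-124/T1: +30 of 45 at 17; pool empty.
Total = 20×45 + 18×55 + 17×30 = 2400.

2400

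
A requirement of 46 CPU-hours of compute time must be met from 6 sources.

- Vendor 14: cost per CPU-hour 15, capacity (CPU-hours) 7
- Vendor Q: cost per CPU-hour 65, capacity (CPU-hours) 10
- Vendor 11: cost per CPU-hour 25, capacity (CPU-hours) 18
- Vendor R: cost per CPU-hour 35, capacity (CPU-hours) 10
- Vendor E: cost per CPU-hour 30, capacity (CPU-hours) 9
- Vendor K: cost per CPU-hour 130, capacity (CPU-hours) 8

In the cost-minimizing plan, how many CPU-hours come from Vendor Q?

2

Cheapest first:
Vendor 14 (15): use full 7 → 39 CPU-hours to go.
Vendor 11 (25): use full 18 → 21 CPU-hours to go.
Take 9 from Vendor E at 30 → need 12 more.
Vendor R (35): use full 10 → 2 CPU-hours to go.
Vendor Q (65): take the remaining 2 → done.
Vendor K: unused.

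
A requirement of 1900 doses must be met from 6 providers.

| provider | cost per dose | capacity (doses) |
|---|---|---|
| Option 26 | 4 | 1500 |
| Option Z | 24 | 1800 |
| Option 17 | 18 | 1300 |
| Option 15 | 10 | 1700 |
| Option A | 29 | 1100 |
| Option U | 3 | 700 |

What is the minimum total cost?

6900

Cheapest first:
Option U at 3: take all 700 doses — 1200 still needed.
Option 26 at 4: take 1200 of its 1500 — requirement met.
Option 15, Option 17, Option Z, Option A: unused.
Cost = 700×3 + 1200×4 = 6900.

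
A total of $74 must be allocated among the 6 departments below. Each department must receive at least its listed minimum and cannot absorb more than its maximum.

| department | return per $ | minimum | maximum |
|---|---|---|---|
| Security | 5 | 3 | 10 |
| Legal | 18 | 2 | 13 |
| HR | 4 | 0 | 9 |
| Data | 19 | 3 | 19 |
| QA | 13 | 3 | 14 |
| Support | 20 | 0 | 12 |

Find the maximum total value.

1091

Meeting every minimum uses 3+2+0+3+3+0 = 11 $, leaving 63.
Rank by return per $: Support 20 > Data 19 > Legal 18 > QA 13 > Security 5 > HR 4.
Support: +12 to 12 (cap) → 51 left.
Give Data 16 more to hit its cap of 19 → 35 left.
Legal: +11 to 13 (cap) → 24 left.
QA takes 11 more to reach its cap of 14 → 13 left.
Security takes 7 more to reach its cap of 10 → 6 left.
Only 6 left; HR takes them to reach 6.
Total = 5×10 + 18×13 + 4×6 + 19×19 + 13×14 + 20×12 = 1091.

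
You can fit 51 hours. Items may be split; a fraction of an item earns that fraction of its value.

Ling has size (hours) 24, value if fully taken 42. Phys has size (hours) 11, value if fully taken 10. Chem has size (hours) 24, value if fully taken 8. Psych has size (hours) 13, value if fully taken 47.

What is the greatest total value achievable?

Rank by value-to-size ratio: Psych 47/13≈3.62, Ling 42/24≈1.75, Phys 10/11≈0.909, Chem 8/24≈0.333.
Psych: take in full, 13 hours for value 47 → 38 left.
Take all of Ling (24 hours, value 42) → 14 hours left.
Phys: take in full, 11 hours for value 10 → 3 left.
Fill the last 3 hours with part of Chem: 3/24 of it earns 1.
Total value = 100.

100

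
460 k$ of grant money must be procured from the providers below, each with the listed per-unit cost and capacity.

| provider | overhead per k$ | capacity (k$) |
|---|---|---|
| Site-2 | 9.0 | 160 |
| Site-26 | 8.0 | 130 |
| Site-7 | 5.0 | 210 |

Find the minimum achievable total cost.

Use providers in increasing cost order.
Site-7 at 5.0: take all 210 k$ → 250 still needed.
Take 130 from Site-26 at 8.0 → need 120 more.
Site-2 at 9.0: take 120 of its 160 → requirement met.
Cost = 210×5.0 + 130×8.0 + 120×9.0 = 3170.

3170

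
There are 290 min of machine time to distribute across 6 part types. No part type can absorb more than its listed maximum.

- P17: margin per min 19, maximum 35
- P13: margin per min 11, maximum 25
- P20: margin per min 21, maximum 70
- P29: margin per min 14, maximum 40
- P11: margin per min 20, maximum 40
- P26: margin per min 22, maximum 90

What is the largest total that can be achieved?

Rank by margin per min: P26 22 > P20 21 > P11 20 > P17 19 > P29 14 > P13 11.
P26 takes 90 to reach its cap of 90 — 200 left.
P20 takes 70 to reach its cap of 70 — 130 left.
P11: +40 to 40 (cap) — 90 left.
Give P17 35 to hit its cap of 35 — 55 left.
P29: +40 to 40 (cap) — 15 left.
P13 has room for 25 but only 15 remain, so it gets 15.
Total = 19×35 + 11×15 + 21×70 + 14×40 + 20×40 + 22×90 = 5640.

5640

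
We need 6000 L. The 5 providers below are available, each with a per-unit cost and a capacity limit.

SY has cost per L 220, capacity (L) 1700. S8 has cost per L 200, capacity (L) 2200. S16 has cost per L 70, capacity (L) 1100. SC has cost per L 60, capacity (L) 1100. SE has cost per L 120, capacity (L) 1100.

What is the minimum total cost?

825000

Use providers in increasing cost order.
SC at 60: take all 1100 L → 4900 still needed.
Take 1100 from S16 at 70 → need 3800 more.
Take 1100 from SE at 120 → need 2700 more.
Take 2200 from S8 at 200 → need 500 more.
SY (220): take the remaining 500 → done.
Cost = 1100×60 + 1100×70 + 1100×120 + 2200×200 + 500×220 = 825000.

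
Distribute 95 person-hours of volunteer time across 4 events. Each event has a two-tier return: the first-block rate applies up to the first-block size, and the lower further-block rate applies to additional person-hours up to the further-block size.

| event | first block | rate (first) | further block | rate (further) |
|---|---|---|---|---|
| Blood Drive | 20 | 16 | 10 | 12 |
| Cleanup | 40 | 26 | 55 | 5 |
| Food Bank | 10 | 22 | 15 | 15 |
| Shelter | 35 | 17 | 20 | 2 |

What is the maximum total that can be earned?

2015

Treat each block as its own option and order by rate: Cleanup/first 26 > Food Bank/first 22 > Shelter/first 17 > Blood Drive/first 16 > Food Bank/second 15 > Blood Drive/second 12 > Cleanup/second 5 > Shelter/second 2.
Cleanup first at 26: fill all 40 ; 55 left.
Fill Food Bank first block (10 at 22) ; 45 left.
Shelter first at 17: fill all 35 ; 10 left.
10 remain; put them into Blood Drive first at 16.
Total = 26×40 + 22×10 + 17×35 + 16×10 = 2015.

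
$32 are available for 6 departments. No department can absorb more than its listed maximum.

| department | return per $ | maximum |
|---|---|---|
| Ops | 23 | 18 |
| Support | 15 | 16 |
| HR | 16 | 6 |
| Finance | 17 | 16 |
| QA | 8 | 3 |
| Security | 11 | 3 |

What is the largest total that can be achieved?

652

Order the departments by return per $: Ops 23 > Finance 17 > HR 16 > Support 15 > Security 11 > QA 8.
Give Ops 18 to hit its cap of 18 → 14 left.
Only 14 left; Finance takes them to reach 14.
Total = 23×18 + 17×14 = 652.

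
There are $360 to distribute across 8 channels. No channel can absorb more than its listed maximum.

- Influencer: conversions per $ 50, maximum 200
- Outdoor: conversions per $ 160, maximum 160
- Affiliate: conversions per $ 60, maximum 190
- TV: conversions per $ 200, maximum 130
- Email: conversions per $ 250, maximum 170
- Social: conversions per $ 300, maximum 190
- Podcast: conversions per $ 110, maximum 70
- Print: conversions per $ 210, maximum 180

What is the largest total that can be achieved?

99500

Order the channels by conversions per $: Social 300 > Email 250 > Print 210 > TV 200 > Outdoor 160 > Podcast 110 > Affiliate 60 > Influencer 50.
Social: +190 to 190 (cap) ; 170 left.
Give Email 170 to hit its cap of 170 ; 0 left.
Total = 250×170 + 300×190 = 99500.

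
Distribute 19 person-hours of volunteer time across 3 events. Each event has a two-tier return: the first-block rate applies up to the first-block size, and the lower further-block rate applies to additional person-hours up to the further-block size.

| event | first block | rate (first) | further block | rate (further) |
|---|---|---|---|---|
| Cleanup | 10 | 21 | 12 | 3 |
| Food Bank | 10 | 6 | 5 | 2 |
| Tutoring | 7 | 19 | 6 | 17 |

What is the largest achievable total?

377

Rank every tier by rate: Cleanup/T1 21 > Tutoring/T1 19 > Tutoring/T2 17 > Food Bank/T1 6 > Cleanup/T2 3 > Food Bank/T2 2.
Cleanup/T1 (21): +10 → 9 left.
Fill Tutoring T1 block (7 at 19) → 2 left.
Tutoring/T2: +2 of 6 at 17; pool empty.
Total = 21×10 + 19×7 + 17×2 = 377.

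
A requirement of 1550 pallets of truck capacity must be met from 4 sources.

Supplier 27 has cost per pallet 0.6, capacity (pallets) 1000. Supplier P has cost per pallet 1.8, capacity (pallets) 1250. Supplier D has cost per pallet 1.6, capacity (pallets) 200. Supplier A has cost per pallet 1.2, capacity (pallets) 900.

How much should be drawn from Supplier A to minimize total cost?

Fill from the cheapest source first.
Supplier 27 at 0.6: take all 1000 pallets — 550 still needed.
Take 550 from Supplier A at 1.2 to finish.
Supplier D, Supplier P: unused.

550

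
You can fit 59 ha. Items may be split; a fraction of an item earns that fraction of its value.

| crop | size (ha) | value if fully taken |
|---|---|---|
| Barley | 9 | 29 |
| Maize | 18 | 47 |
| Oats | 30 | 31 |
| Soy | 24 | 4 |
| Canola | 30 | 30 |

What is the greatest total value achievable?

109

Sort by value density: Barley 29/9≈3.22, Maize 47/18≈2.61, Oats 31/30≈1.03, Canola 30/30≈1, Soy 4/24≈0.167.
All 9 ha of Barley fit (value 29) — 50 remain.
All 18 ha of Maize fit (value 47) — 32 remain.
All 30 ha of Oats fit (value 31) — 2 remain.
Fill the last 2 ha with part of Canola: 2/30 of it earns 2.
Total value = 109.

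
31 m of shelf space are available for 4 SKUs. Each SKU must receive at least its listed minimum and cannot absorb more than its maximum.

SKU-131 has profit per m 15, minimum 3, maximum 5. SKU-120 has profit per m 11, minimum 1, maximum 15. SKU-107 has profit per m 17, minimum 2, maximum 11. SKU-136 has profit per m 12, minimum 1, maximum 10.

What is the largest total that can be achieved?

437

Meeting every minimum uses 3+1+2+1 = 7 m, leaving 24.
Highest profit per m first: SKU-107 17 > SKU-131 15 > SKU-136 12 > SKU-120 11.
SKU-107: +9 to 11 (cap) → 15 left.
SKU-131 takes 2 more to reach its cap of 5 → 13 left.
SKU-136: +9 to 10 (cap) → 4 left.
Only 4 left; SKU-120 takes them to reach 5.
Total = 15×5 + 11×5 + 17×11 + 12×10 = 437.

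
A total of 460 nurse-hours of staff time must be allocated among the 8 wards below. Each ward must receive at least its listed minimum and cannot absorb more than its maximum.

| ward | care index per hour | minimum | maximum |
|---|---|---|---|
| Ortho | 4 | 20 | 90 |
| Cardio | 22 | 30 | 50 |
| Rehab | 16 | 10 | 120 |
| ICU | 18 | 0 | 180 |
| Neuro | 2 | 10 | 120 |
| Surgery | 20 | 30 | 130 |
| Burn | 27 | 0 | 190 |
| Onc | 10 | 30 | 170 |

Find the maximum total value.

Meeting every minimum uses 20+30+10+0+10+30+0+30 = 130 nurse-hours, leaving 330.
Order the wards by care index per hour: Burn 27 > Cardio 22 > Surgery 20 > ICU 18 > Rehab 16 > Onc 10 > Ortho 4 > Neuro 2.
Give Burn 190 more to hit its cap of 190 → 140 left.
Give Cardio 20 more to hit its cap of 50 → 120 left.
Surgery takes 100 more to reach its cap of 130 → 20 left.
Only 20 left; ICU takes them to reach 20.
Total = 4×20 + 22×50 + 16×10 + 18×20 + 2×10 + 20×130 + 27×190 + 10×30 = 9750.

9750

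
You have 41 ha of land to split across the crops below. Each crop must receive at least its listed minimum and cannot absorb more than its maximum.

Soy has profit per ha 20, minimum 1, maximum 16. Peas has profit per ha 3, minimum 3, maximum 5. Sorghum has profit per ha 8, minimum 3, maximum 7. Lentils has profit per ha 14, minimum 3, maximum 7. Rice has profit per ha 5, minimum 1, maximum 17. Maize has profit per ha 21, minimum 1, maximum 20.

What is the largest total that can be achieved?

Meeting every minimum uses 1+3+3+3+1+1 = 12 ha, leaving 29.
Highest profit per ha first: Maize 21 > Soy 20 > Lentils 14 > Sorghum 8 > Rice 5 > Peas 3.
Give Maize 19 more to hit its cap of 20 ; 10 left.
Soy: +10 (room for 15) → 11. Pool exhausted.
Total = 20×11 + 3×3 + 8×3 + 14×3 + 5×1 + 21×20 = 720.

720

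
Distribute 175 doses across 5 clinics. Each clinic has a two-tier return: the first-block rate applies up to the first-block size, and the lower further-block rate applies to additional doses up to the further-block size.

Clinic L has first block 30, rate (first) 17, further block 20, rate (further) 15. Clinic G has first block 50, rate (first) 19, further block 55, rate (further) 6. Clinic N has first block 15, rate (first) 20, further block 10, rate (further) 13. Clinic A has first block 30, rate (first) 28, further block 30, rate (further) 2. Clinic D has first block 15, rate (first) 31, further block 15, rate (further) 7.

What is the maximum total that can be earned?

3530

Treat each block as its own option and order by rate: Clinic D/T1 31 > Clinic A/T1 28 > Clinic N/T1 20 > Clinic G/T1 19 > Clinic L/T1 17 > Clinic L/T2 15 > Clinic N/T2 13 > Clinic D/T2 7 > Clinic G/T2 6 > Clinic A/T2 2.
Fill Clinic D T1 block (15 at 31) → 160 left.
Fill Clinic A T1 block (30 at 28) → 130 left.
Fill Clinic N T1 block (15 at 20) → 115 left.
Clinic G T1 at 19: fill all 50 → 65 left.
Fill Clinic L T1 block (30 at 17) → 35 left.
Clinic L T2 at 15: fill all 20 → 15 left.
Fill Clinic N T2 block (10 at 13) → 5 left.
Clinic D/T2: +5 of 15 at 7; pool empty.
Total = 31×15 + 28×30 + 20×15 + 19×50 + 17×30 + 15×20 + 13×10 + 7×5 = 3530.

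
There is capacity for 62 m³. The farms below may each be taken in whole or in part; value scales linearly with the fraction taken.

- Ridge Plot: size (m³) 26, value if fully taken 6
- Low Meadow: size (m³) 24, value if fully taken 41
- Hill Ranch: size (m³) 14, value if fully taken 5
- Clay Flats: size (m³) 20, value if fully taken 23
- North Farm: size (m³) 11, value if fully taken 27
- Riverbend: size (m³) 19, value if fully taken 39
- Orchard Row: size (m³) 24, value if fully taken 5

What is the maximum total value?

Best value per unit of size first: North Farm 27/11≈2.45, Riverbend 39/19≈2.05, Low Meadow 41/24≈1.71, Clay Flats 23/20≈1.15, Hill Ranch 5/14≈0.357, Ridge Plot 6/26≈0.231, Orchard Row 5/24≈0.208.
Take all of North Farm (11 m³, value 27) ; 51 m³ left.
All 19 m³ of Riverbend fit (value 39) ; 32 remain.
All 24 m³ of Low Meadow fit (value 41) ; 8 remain.
Only 8 m³ remain; take 8/20 of Clay Flats for value 23×8/20 = 9.2.
Total value = 116.2.

116.2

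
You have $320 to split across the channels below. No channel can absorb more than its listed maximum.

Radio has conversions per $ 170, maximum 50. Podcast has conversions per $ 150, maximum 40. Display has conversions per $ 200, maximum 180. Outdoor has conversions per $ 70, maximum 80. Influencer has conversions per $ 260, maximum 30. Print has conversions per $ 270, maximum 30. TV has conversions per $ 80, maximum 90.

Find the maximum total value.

64900

Rank by conversions per $: Print 270 > Influencer 260 > Display 200 > Radio 170 > Podcast 150 > TV 80 > Outdoor 70.
Print: +30 to 30 (cap) → 290 left.
Give Influencer 30 to hit its cap of 30 → 260 left.
Display takes 180 to reach its cap of 180 → 80 left.
Radio takes 50 to reach its cap of 50 → 30 left.
Podcast has room for 40 but only 30 remain, so it gets 30.
Total = 170×50 + 150×30 + 200×180 + 260×30 + 270×30 = 64900.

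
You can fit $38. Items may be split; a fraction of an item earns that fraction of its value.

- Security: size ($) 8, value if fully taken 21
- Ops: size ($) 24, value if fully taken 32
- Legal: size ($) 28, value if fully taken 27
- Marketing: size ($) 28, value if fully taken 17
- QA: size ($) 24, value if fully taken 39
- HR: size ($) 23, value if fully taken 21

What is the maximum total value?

Best value per unit of size first: Security 21/8≈2.62, QA 39/24≈1.62, Ops 32/24≈1.33, Legal 27/28≈0.964, HR 21/23≈0.913, Marketing 17/28≈0.607.
All 8 $ of Security fit (value 21) — 30 remain.
All 24 $ of QA fit (value 39) — 6 remain.
Fill the last 6 $ with part of Ops: 6/24 of it earns 8.
Total value = 68.

68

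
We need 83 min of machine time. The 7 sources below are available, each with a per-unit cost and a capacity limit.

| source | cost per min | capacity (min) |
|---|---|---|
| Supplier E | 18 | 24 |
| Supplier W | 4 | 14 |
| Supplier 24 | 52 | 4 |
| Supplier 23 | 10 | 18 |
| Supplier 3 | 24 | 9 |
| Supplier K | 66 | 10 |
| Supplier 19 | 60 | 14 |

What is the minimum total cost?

Use sources in increasing cost order.
Supplier W (4): use full 14 → 69 min to go.
Take 18 from Supplier 23 at 10 → need 51 more.
Take 24 from Supplier E at 18 → need 27 more.
Supplier 3 at 24: take all 9 min → 18 still needed.
Supplier 24 (52): use full 4 → 14 min to go.
Supplier 19 (60): use full 14 → 0 min to go.
Supplier K: unused.
Cost = 14×4 + 18×10 + 24×18 + 9×24 + 4×52 + 14×60 = 1932.

1932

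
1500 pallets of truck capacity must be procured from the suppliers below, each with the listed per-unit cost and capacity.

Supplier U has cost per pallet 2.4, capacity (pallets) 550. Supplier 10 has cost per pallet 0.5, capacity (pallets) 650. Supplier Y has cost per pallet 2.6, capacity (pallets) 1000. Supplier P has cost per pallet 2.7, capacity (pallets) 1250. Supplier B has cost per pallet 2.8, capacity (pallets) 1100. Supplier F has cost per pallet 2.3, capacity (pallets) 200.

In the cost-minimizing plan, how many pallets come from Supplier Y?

Fill from the cheapest supplier first.
Take 650 from Supplier 10 at 0.5 ; need 850 more.
Supplier F (2.3): use full 200 ; 650 pallets to go.
Take 550 from Supplier U at 2.4 ; need 100 more.
Supplier Y (2.6): take the remaining 100 ; done.
Supplier P, Supplier B: unused.

100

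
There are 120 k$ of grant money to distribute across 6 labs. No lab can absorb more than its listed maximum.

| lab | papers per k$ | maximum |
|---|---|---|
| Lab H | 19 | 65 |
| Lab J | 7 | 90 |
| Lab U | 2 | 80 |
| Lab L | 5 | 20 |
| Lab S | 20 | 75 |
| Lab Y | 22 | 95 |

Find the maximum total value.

2590

Order the labs by papers per k$: Lab Y 22 > Lab S 20 > Lab H 19 > Lab J 7 > Lab L 5 > Lab U 2.
Give Lab Y 95 to hit its cap of 95 — 25 left.
Only 25 left; Lab S takes them to reach 25.
Total = 20×25 + 22×95 = 2590.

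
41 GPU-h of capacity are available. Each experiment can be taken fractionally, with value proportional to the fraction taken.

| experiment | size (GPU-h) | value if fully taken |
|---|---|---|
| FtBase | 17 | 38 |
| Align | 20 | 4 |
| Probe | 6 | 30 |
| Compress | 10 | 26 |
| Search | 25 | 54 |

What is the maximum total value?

Best value per unit of size first: Probe 30/6≈5, Compress 26/10≈2.6, FtBase 38/17≈2.24, Search 54/25≈2.16, Align 4/20≈0.2.
All 6 GPU-h of Probe fit (value 30) — 35 remain.
All 10 GPU-h of Compress fit (value 26) — 25 remain.
FtBase: take in full, 17 GPU-h for value 38 — 8 left.
Fill the last 8 GPU-h with part of Search: 8/25 of it earns 17.28.
Total value = 111.28.

111.28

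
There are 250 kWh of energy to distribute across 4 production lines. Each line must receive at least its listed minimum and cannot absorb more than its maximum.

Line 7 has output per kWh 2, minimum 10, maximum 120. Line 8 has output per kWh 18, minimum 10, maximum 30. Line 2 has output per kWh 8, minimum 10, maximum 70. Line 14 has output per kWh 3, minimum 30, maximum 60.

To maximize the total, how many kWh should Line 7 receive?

90

Meeting every minimum uses 10+10+10+30 = 60 kWh, leaving 190.
Highest output per kWh first: Line 8 18 > Line 2 8 > Line 14 3 > Line 7 2.
Give Line 8 20 more to hit its cap of 30 ; 170 left.
Line 2 takes 60 more to reach its cap of 70 ; 110 left.
Line 14 takes 30 more to reach its cap of 60 ; 80 left.
Only 80 left; Line 7 takes them to reach 90.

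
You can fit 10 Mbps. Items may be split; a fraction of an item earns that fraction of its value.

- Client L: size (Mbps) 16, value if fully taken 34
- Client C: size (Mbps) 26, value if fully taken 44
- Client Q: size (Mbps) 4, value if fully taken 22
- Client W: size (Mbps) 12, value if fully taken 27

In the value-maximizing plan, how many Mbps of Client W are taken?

6

Best value per unit of size first: Client Q 22/4≈5.5, Client W 27/12≈2.25, Client L 34/16≈2.12, Client C 44/26≈1.69.
Take all of Client Q (4 Mbps, value 22) ; 6 Mbps left.
Only 6 Mbps remain; take 6/12 of Client W for value 27×6/12 = 13.5.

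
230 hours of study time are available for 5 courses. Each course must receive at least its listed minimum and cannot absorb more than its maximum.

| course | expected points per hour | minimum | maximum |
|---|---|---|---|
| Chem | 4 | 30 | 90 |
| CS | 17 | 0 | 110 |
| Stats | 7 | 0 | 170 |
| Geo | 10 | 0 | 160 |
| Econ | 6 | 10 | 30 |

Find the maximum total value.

2850

Meeting every minimum uses 30+0+0+0+10 = 40 hours, leaving 190.
Order the courses by expected points per hour: CS 17 > Geo 10 > Stats 7 > Econ 6 > Chem 4.
CS takes 110 more to reach its cap of 110 → 80 left.
Geo has room for 160 more but only 80 remain, so it gets 80.
Total = 4×30 + 17×110 + 10×80 + 6×10 = 2850.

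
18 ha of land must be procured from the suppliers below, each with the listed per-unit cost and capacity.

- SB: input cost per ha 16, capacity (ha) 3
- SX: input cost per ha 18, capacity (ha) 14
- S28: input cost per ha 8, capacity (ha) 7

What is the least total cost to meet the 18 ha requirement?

248

Fill from the cheapest supplier first.
Take 7 from S28 at 8 → need 11 more.
SB at 16: take all 3 ha → 8 still needed.
SX (18): take the remaining 8 → done.
Cost = 7×8 + 3×16 + 8×18 = 248.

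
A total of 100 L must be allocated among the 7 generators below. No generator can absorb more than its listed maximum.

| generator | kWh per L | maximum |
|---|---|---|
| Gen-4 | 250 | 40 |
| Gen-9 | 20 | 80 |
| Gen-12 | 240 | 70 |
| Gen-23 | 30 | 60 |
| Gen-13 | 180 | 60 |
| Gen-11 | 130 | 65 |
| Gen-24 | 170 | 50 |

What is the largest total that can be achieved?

24400

Order the generators by kWh per L: Gen-4 250 > Gen-12 240 > Gen-13 180 > Gen-24 170 > Gen-11 130 > Gen-23 30 > Gen-9 20.
Gen-4 takes 40 to reach its cap of 40 — 60 left.
Gen-12: +60 (room for 70) → 60. Pool exhausted.
Total = 250×40 + 240×60 = 24400.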